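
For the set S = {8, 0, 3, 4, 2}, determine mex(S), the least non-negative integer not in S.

1

0 is in the set but 1 is not, so the mex is 1.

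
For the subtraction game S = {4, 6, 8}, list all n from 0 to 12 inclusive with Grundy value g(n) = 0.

Build the Grundy sequence with g(k) = mex{g(k−s) : s ∈ {4, 6, 8}, s ≤ k}:
g(0) = mex{} = 0
g(1) = mex{} = 0
g(2) = mex{} = 0
g(3) = mex{} = 0
g(4) = mex{0} = 1
g(5) = mex{0} = 1
g(6) = mex{0} = 1
g(7) = mex{0} = 1
g(8) = mex{0,1} = 2
g(9) = mex{0,1} = 2
g(10) = mex{0,1} = 2
g(11) = mex{0,1} = 2
g(12) = mex{1,2} = 0
The P-positions (g = 0) in 0..12 are 0, 1, 2, 3, 12.

0, 1, 2, 3, 12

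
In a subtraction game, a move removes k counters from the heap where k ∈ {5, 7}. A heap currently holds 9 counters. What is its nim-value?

1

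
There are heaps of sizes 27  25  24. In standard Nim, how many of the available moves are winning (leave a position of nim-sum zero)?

3

Nim-sum: 27 ^ 25 ^ 24 = 26.
The overall nim-sum is X = 26. A heap of size p has a winning move iff p XOR X < p (reduce it to p XOR X).
  27: 27 XOR 26 = 1 < 27 — winning move (to 1).
  25: 25 XOR 26 = 3 < 25 — winning move (to 3).
  24: 24 XOR 26 = 2 < 24 — winning move (to 2).
That gives 3 winning moves.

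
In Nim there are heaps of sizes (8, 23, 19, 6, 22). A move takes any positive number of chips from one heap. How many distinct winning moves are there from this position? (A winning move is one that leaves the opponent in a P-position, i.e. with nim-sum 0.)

Compute the nim-sum pairwise:
8 ^ 23 = 31
31 ^ 19 = 12
12 ^ 6 = 10
10 ^ 22 = 28
The overall nim-sum is X = 28. A heap of size p has a winning move iff p XOR X < p (reduce it to p XOR X).
  8: 8 XOR 28 = 20 ≥ 8 — no move.
  23: 23 XOR 28 = 11 < 23 — winning move (to 11).
  19: 19 XOR 28 = 15 < 19 — winning move (to 15).
  6: 6 XOR 28 = 26 ≥ 6 — no move.
  22: 22 XOR 28 = 10 < 22 — winning move (to 10).
That gives 3 winning moves.

3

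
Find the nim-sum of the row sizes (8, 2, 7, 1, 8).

Compute the nim-sum pairwise:
8 ^ 2 = 10
10 ^ 7 = 13
13 ^ 1 = 12
12 ^ 8 = 4

4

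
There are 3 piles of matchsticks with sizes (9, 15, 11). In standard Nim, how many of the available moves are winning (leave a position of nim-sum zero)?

3

Nim-sum: 9 ^ 15 ^ 11 = 13.
The overall nim-sum is X = 13. A pile of size p has a winning move iff p XOR X < p (reduce it to p XOR X).
  9: 9 XOR 13 = 4 < 9 — winning move (to 4).
  15: 15 XOR 13 = 2 < 15 — winning move (to 2).
  11: 11 XOR 13 = 6 < 11 — winning move (to 6).
That gives 3 winning moves.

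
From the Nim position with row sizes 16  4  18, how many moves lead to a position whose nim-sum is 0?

1

In binary:
  10000  (16)
  00100  (4)
  10010  (18)
  -----
  00110  (6)
The overall nim-sum is X = 6. A row of size p has a winning move iff p XOR X < p (reduce it to p XOR X).
  16: 16 XOR 6 = 22 ≥ 16 — no move.
  4: 4 XOR 6 = 2 < 4 — winning move (to 2).
  18: 18 XOR 6 = 20 ≥ 18 — no move.
That gives 1 winning move.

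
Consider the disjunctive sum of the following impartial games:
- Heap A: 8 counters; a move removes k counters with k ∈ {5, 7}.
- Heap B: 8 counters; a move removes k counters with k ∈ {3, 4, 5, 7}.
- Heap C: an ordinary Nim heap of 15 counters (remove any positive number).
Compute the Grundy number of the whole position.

12

Grundy values for heap A (subtraction set {5, 7}):
g(0) = mex{} = 0
g(1) = mex{} = 0
g(2) = mex{} = 0
g(3) = mex{} = 0
g(4) = mex{} = 0
g(5) = mex{0} = 1
g(6) = mex{0} = 1
g(7) = mex{0} = 1
g(8) = mex{0} = 1
So g(8) = 1.
For heap B, compute g(0), g(1), … with moves {3, 4, 5, 7}:
g(0) = mex{} = 0
g(1) = mex{} = 0
g(2) = mex{} = 0
g(3) = mex{0} = 1
g(4) = mex{0} = 1
g(5) = mex{0} = 1
g(6) = mex{0,1} = 2
g(7) = mex{0,1} = 2
g(8) = mex{0,1} = 2
So g(8) = 2.
Heap C is a plain Nim heap of size 15, so its Grundy value is 15.
By the Sprague-Grundy theorem, the Grundy value of a sum of independent games is the XOR of the component values.
Combined value = 1 XOR 2 XOR 15 = 12.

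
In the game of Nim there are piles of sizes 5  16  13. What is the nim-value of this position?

24

Nim-sum: 5 ^ 16 ^ 13 = 24.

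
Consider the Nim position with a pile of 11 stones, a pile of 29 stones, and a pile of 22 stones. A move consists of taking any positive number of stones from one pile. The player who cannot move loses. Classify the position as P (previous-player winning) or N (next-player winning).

P-position

In binary:
  01011  (11)
  11101  (29)
  10110  (22)
  -----
  00000  (0)
The nim-sum is 0, so this is a P-position: the player to move is in a losing position under optimal play.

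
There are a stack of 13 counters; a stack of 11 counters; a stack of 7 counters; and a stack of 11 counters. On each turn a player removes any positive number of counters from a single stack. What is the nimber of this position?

Bitwise XOR of the heap sizes:
  1101  (13)
  1011  (11)
  0111  (7)
  1011  (11)
  ----
  1010  (10)

10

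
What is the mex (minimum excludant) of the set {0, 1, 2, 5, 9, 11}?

3

The values 0, 1, 2 are all present; 3 is the first non-negative integer missing from the set.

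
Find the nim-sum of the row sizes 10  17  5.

Compute the nim-sum pairwise:
10 ^ 17 = 27
27 ^ 5 = 30

30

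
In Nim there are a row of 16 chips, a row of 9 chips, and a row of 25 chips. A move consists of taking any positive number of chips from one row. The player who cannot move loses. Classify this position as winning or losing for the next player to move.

Losing position

Nim-sum: 16 ⊕ 9 ⊕ 25 = 0.
The nim-sum is 0, so this is a P-position: the player to move is in a losing position under optimal play.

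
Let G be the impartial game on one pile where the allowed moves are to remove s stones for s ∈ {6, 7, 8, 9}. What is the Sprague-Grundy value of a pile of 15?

Grundy values for subtraction set {6, 7, 8, 9}:
k:     0  1  2  3  4  5  6  7  8  9 10 11 12 13 14 15
g(k):  0  0  0  0  0  0  1  1  1  1  1  1  2  2  2  0
So g(15) = 0.

0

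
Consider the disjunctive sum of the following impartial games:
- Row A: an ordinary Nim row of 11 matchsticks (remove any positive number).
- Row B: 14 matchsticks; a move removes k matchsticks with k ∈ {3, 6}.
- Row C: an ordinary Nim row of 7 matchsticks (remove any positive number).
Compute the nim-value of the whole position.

13

Row A is a plain Nim row of size 11, so its Grundy value is 11.
For row B, compute g(0), g(1), … with moves {3, 6}:
g(0) = mex{} = 0
g(1) = mex{} = 0
g(2) = mex{} = 0
g(3) = mex{0} = 1
g(4) = mex{0} = 1
g(5) = mex{0} = 1
g(6) = mex{0,1} = 2
g(7) = mex{0,1} = 2
g(8) = mex{0,1} = 2
g(9) = mex{1,2} = 0
g(10) = mex{1,2} = 0
g(11) = mex{1,2} = 0
g(12) = mex{0,2} = 1
g(13) = mex{0,2} = 1
g(14) = mex{0,2} = 1
So g(14) = 1.
Row C is a plain Nim row of size 7, so its Grundy value is 7.
The value of a disjunctive sum is the nim-sum of the parts.
Combined value = 11 XOR 1 XOR 7 = 13.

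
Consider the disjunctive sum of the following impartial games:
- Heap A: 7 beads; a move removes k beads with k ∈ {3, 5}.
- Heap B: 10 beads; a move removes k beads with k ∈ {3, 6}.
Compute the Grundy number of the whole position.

For heap A, compute g(0), g(1), … with moves {3, 5}:
g(0) = mex{} = 0
g(1) = mex{} = 0
g(2) = mex{} = 0
g(3) = mex{0} = 1
g(4) = mex{0} = 1
g(5) = mex{0} = 1
g(6) = mex{0,1} = 2
g(7) = mex{0,1} = 2
So g(7) = 2.
Grundy values for heap B (subtraction set {3, 6}):
k:     0  1  2  3  4  5  6  7  8  9 10
g(k):  0  0  0  1  1  1  2  2  2  0  0
So g(10) = 0.
By the Sprague-Grundy theorem, the Grundy value of a sum of independent games is the XOR of the component values.
Combined value = 2 XOR 0 = 2.

2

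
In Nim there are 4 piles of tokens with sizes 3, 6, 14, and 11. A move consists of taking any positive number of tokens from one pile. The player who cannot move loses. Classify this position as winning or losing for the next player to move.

Losing position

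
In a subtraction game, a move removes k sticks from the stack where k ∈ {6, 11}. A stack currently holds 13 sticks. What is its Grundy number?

Build the Grundy sequence with g(k) = mex{g(k−s) : s ∈ {6, 11}, s ≤ k}:
g(0) = mex{} = 0
g(1) = mex{} = 0
g(2) = mex{} = 0
g(3) = mex{} = 0
g(4) = mex{} = 0
g(5) = mex{} = 0
g(6) = mex{0} = 1
g(7) = mex{0} = 1
g(8) = mex{0} = 1
g(9) = mex{0} = 1
g(10) = mex{0} = 1
g(11) = mex{0} = 1
g(12) = mex{0,1} = 2
g(13) = mex{0,1} = 2
So g(13) = 2.

2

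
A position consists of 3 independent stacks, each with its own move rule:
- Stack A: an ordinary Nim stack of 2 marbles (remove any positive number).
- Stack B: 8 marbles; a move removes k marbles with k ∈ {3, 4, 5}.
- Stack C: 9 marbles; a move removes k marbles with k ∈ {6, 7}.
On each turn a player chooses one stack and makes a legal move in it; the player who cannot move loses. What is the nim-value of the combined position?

Stack A is a plain Nim stack of size 2, so its Grundy value is 2.
Grundy values for stack B (subtraction set {3, 4, 5}):
k:     0  1  2  3  4  5  6  7  8
g(k):  0  0  0  1  1  1  2  2  0
So g(8) = 0.
Grundy values for stack C (subtraction set {6, 7}):
g(0) = mex{} = 0
g(1) = mex{} = 0
g(2) = mex{} = 0
g(3) = mex{} = 0
g(4) = mex{} = 0
g(5) = mex{} = 0
g(6) = mex{0} = 1
g(7) = mex{0} = 1
g(8) = mex{0} = 1
g(9) = mex{0} = 1
So g(9) = 1.
By the Sprague-Grundy theorem, the Grundy value of a sum of independent games is the XOR of the component values.
Combined value = 2 XOR 0 XOR 1 = 3.

3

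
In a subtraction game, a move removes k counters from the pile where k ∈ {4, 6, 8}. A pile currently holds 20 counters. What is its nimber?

2

Grundy values for subtraction set {4, 6, 8}:
k:     0  1  2  3  4  5  6  7  8  9 10 11 12 13 14 15 16 17 18 19 20
g(k):  0  0  0  0  1  1  1  1  2  2  2  2  0  0  0  0  1  1  1  1  2
So g(20) = 2.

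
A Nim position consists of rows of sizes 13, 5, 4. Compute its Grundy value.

Nim-sum: 13 XOR 5 XOR 4 = 12.

12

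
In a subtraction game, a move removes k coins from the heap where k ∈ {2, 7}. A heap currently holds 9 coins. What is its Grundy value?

0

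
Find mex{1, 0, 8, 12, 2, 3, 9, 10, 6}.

4

The values 0, 1, 2, 3 are all present; 4 is the first non-negative integer missing from the set.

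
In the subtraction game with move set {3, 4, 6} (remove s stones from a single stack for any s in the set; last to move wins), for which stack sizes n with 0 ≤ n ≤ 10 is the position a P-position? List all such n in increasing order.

0, 1, 2, 9, 10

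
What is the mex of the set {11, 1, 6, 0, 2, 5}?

3

The values 0, 1, 2 are all present; 3 is the first non-negative integer missing from the set.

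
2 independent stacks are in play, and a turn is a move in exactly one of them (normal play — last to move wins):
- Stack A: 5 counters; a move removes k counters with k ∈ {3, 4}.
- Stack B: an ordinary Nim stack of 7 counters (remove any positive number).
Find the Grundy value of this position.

Build the Grundy sequence for stack A with g(k) = mex{g(k−s) : s ∈ {3, 4}, s ≤ k}:
g(0) = mex{} = 0
g(1) = mex{} = 0
g(2) = mex{} = 0
g(3) = mex{0} = 1
g(4) = mex{0} = 1
g(5) = mex{0} = 1
So g(5) = 1.
Stack B is a plain Nim stack of size 7, so its Grundy value is 7.
The value of a disjunctive sum is the nim-sum of the parts.
Combined value = 1 ⊕ 7 = 6.

6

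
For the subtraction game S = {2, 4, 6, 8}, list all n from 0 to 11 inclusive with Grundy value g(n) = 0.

0, 1, 10, 11

Grundy values for subtraction set {2, 4, 6, 8}:
g(0) = mex{} = 0
g(1) = mex{} = 0
g(2) = mex{0} = 1
g(3) = mex{0} = 1
g(4) = mex{0,1} = 2
g(5) = mex{0,1} = 2
g(6) = mex{0,1,2} = 3
g(7) = mex{0,1,2} = 3
g(8) = mex{0,1,2,3} = 4
g(9) = mex{0,1,2,3} = 4
g(10) = mex{1,2,3,4} = 0
g(11) = mex{1,2,3,4} = 0
The P-positions (g = 0) in 0..11 are 0, 1, 10, 11.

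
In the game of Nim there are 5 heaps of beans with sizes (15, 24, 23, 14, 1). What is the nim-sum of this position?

15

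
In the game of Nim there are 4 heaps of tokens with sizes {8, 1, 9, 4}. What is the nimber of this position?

Nim-sum: 8 XOR 1 XOR 9 XOR 4 = 4.

4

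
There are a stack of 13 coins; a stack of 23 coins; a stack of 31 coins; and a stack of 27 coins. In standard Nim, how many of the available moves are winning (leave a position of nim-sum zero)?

Nim-sum: 13 XOR 23 XOR 31 XOR 27 = 30.
The overall nim-sum is X = 30. A stack of size p has a winning move iff p XOR X < p (reduce it to p XOR X).
  13: 13 XOR 30 = 19 ≥ 13 — no move.
  23: 23 XOR 30 = 9 < 23 — winning move (to 9).
  31: 31 XOR 30 = 1 < 31 — winning move (to 1).
  27: 27 XOR 30 = 5 < 27 — winning move (to 5).
That gives 3 winning moves.

3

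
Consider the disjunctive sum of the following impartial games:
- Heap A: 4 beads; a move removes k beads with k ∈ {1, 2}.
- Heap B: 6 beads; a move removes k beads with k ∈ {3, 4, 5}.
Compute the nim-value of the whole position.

3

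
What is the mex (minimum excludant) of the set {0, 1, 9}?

The values 0, 1 are all present; 2 is the first non-negative integer missing from the set.

2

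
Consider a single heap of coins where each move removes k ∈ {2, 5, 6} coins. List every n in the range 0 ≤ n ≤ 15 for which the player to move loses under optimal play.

0, 1, 4, 8, 11, 12, 15

Compute g(0), g(1), … for moves {2, 5, 6}:
k:     0  1  2  3  4  5  6  7  8  9 10 11 12 13 14 15
g(k):  0  0  1  1  0  2  1  3  0  2  1  0  0  1  1  0
The P-positions (g = 0) in 0..15 are 0, 1, 4, 8, 11, 12, 15.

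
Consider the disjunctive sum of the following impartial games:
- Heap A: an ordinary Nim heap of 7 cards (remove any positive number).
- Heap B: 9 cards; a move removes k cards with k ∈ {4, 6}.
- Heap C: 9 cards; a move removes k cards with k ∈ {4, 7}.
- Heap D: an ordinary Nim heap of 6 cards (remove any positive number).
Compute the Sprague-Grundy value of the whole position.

Heap A is a plain Nim heap of size 7, so its Grundy value is 7.
Grundy values for heap B (subtraction set {4, 6}):
k:     0  1  2  3  4  5  6  7  8  9
g(k):  0  0  0  0  1  1  1  1  2  2
So g(9) = 2.
Grundy values for heap C (subtraction set {4, 7}):
k:     0  1  2  3  4  5  6  7  8  9
g(k):  0  0  0  0  1  1  1  1  2  2
So g(9) = 2.
Heap D is a plain Nim heap of size 6, so its Grundy value is 6.
By the Sprague-Grundy theorem, the Grundy value of a sum of independent games is the XOR of the component values.
Combined value = 7 XOR 2 XOR 2 XOR 6 = 1.

1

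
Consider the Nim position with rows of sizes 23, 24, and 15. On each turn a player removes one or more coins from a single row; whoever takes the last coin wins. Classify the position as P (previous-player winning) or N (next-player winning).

Nim-sum: 23 ⊕ 24 ⊕ 15 = 0.
The nim-sum is 0, so this is a P-position: the player to move is in a losing position under optimal play.

P-position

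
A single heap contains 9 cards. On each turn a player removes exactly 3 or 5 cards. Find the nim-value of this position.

Grundy values for subtraction set {3, 5}:
k:     0  1  2  3  4  5  6  7  8  9
g(k):  0  0  0  1  1  1  2  2  0  0
So g(9) = 0.

0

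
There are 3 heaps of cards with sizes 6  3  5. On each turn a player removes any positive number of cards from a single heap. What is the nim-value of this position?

0

Compute the nim-sum pairwise:
6 ⊕ 3 = 5
5 ⊕ 5 = 0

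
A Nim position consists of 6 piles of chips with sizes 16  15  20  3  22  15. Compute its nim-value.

Write each in binary and XOR column by column:
  10000  (16)
  01111  (15)
  10100  (20)
  00011  (3)
  10110  (22)
  01111  (15)
  -----
  10001  (17)

17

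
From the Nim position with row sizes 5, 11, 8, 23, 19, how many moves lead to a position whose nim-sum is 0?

Nim-sum: 5 ^ 11 ^ 8 ^ 23 ^ 19 = 2.
The overall nim-sum is X = 2. A row of size p has a winning move iff p XOR X < p (reduce it to p XOR X).
  5: 5 XOR 2 = 7 ≥ 5 — no move.
  11: 11 XOR 2 = 9 < 11 — winning move (to 9).
  8: 8 XOR 2 = 10 ≥ 8 — no move.
  23: 23 XOR 2 = 21 < 23 — winning move (to 21).
  19: 19 XOR 2 = 17 < 19 — winning move (to 17).
That gives 3 winning moves.

3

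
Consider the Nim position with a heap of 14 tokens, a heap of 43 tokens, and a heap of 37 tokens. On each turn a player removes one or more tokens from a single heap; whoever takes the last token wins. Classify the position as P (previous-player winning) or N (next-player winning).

P-position

Compute the nim-sum pairwise:
14 XOR 43 = 37
37 XOR 37 = 0
The nim-sum is 0, so this is a P-position: the player to move is in a losing position under optimal play.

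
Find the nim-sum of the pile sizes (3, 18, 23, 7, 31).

30

In binary:
  00011  (3)
  10010  (18)
  10111  (23)
  00111  (7)
  11111  (31)
  -----
  11110  (30)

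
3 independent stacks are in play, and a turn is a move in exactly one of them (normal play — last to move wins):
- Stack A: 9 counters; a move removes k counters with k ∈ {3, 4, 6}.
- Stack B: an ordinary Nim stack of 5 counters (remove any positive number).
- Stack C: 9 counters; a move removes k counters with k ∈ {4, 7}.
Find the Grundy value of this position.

Build the Grundy sequence for stack A with g(k) = mex{g(k−s) : s ∈ {3, 4, 6}, s ≤ k}:
g(0) = mex{} = 0
g(1) = mex{} = 0
g(2) = mex{} = 0
g(3) = mex{0} = 1
g(4) = mex{0} = 1
g(5) = mex{0} = 1
g(6) = mex{0,1} = 2
g(7) = mex{0,1} = 2
g(8) = mex{0,1} = 2
g(9) = mex{1,2} = 0
So g(9) = 0.
Stack B is a plain Nim stack of size 5, so its Grundy value is 5.
For stack C, compute g(0), g(1), … with moves {4, 7}:
k:     0  1  2  3  4  5  6  7  8  9
g(k):  0  0  0  0  1  1  1  1  2  2
So g(9) = 2.
By the Sprague-Grundy theorem, the Grundy value of a sum of independent games is the XOR of the component values.
Combined value = 0 ⊕ 5 ⊕ 2 = 7.

7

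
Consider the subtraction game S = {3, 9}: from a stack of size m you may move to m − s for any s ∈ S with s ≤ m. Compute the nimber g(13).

0

Compute g(0), g(1), … for moves {3, 9}:
g(0) = mex{} = 0
g(1) = mex{} = 0
g(2) = mex{} = 0
g(3) = mex{0} = 1
g(4) = mex{0} = 1
g(5) = mex{0} = 1
g(6) = mex{1} = 0
g(7) = mex{1} = 0
g(8) = mex{1} = 0
g(9) = mex{0} = 1
g(10) = mex{0} = 1
g(11) = mex{0} = 1
g(12) = mex{1} = 0
g(13) = mex{1} = 0
So g(13) = 0.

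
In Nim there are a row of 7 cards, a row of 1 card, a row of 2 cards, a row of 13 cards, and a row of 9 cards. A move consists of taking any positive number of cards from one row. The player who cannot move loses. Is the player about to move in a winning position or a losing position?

Losing position

Write each in binary and XOR column by column:
  0111  (7)
  0001  (1)
  0010  (2)
  1101  (13)
  1001  (9)
  ----
  0000  (0)
The nim-sum is 0, so this is a P-position: the player to move is in a losing position under optimal play.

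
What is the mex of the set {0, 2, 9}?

1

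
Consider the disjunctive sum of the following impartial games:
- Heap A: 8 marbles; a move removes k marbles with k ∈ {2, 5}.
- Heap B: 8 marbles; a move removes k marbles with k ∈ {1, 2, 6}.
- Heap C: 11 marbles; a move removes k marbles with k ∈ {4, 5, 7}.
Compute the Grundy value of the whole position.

1

Grundy values for heap A (subtraction set {2, 5}):
k:     0  1  2  3  4  5  6  7  8
g(k):  0  0  1  1  0  2  1  0  0
So g(8) = 0.
Grundy values for heap B (subtraction set {1, 2, 6}):
k:     0  1  2  3  4  5  6  7  8
g(k):  0  1  2  0  1  2  3  0  1
So g(8) = 1.
For heap C, compute g(0), g(1), … with moves {4, 5, 7}:
k:     0  1  2  3  4  5  6  7  8  9 10 11
g(k):  0  0  0  0  1  1  1  1  2  2  2  0
So g(11) = 0.
The value of a disjunctive sum is the nim-sum of the parts.
Combined value = 0 ⊕ 1 ⊕ 0 = 1.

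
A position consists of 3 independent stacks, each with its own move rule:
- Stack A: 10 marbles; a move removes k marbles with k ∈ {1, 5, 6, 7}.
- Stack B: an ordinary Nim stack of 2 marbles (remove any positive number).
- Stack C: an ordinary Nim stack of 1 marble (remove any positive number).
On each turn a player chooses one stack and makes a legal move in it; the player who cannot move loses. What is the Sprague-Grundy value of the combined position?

Grundy values for stack A (subtraction set {1, 5, 6, 7}):
g(0) = mex{} = 0
g(1) = mex{0} = 1
g(2) = mex{1} = 0
g(3) = mex{0} = 1
g(4) = mex{1} = 0
g(5) = mex{0} = 1
g(6) = mex{0,1} = 2
g(7) = mex{0,1,2} = 3
g(8) = mex{0,1,3} = 2
g(9) = mex{0,1,2} = 3
g(10) = mex{0,1,3} = 2
So g(10) = 2.
Stack B is a plain Nim stack of size 2, so its Grundy value is 2.
Stack C is a plain Nim stack of size 1, so its Grundy value is 1.
The value of a disjunctive sum is the nim-sum of the parts.
Combined value = 2 ⊕ 2 ⊕ 1 = 1.

1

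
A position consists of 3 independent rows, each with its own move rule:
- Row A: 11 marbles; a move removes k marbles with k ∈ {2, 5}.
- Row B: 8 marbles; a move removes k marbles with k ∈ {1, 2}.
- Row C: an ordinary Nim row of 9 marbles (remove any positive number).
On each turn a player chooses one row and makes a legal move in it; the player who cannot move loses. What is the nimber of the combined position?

11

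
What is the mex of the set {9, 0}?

0 is in the set but 1 is not, so the mex is 1.

1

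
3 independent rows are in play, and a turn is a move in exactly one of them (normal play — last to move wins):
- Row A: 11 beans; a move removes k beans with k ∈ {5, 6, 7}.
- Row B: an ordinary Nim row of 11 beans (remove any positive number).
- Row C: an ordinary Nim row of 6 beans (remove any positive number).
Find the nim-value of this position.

15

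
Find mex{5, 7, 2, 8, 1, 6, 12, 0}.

3

The values 0, 1, 2 are all present; 3 is the first non-negative integer missing from the set.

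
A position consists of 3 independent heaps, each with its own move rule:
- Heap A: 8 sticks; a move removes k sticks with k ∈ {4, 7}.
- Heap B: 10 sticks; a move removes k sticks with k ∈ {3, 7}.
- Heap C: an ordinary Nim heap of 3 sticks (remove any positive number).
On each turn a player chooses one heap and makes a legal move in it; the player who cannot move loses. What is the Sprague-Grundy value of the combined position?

1

Grundy values for heap A (subtraction set {4, 7}):
k:     0  1  2  3  4  5  6  7  8
g(k):  0  0  0  0  1  1  1  1  2
So g(8) = 2.
Grundy values for heap B (subtraction set {3, 7}):
g(0) = mex{} = 0
g(1) = mex{} = 0
g(2) = mex{} = 0
g(3) = mex{0} = 1
g(4) = mex{0} = 1
g(5) = mex{0} = 1
g(6) = mex{1} = 0
g(7) = mex{0,1} = 2
g(8) = mex{0,1} = 2
g(9) = mex{0} = 1
g(10) = mex{1,2} = 0
So g(10) = 0.
Heap C is a plain Nim heap of size 3, so its Grundy value is 3.
The value of a disjunctive sum is the nim-sum of the parts.
Combined value = 2 XOR 0 XOR 3 = 1.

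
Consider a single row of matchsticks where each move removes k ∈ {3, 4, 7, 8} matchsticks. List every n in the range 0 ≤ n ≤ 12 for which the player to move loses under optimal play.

0, 1, 2, 11, 12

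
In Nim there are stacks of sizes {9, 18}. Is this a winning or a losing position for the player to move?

Winning position

Compute the nim-sum pairwise:
9 ^ 18 = 27
The nim-sum is 27 ≠ 0, so this is an N-position: the player to move can win.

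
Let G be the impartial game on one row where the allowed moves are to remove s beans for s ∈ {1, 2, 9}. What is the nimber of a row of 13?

Build the Grundy sequence with g(k) = mex{g(k−s) : s ∈ {1, 2, 9}, s ≤ k}:
k:     0  1  2  3  4  5  6  7  8  9 10 11 12 13
g(k):  0  1  2  0  1  2  0  1  2  3  0  1  2  0
So g(13) = 0.

0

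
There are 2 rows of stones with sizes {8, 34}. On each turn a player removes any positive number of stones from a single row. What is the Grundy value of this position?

42

In binary:
  001000  (8)
  100010  (34)
  ------
  101010  (42)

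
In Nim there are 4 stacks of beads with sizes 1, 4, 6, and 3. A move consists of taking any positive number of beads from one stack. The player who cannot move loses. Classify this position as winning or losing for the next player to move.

Bitwise XOR of the heap sizes:
  001  (1)
  100  (4)
  110  (6)
  011  (3)
  ---
  000  (0)
The nim-sum is 0, so this is a P-position: the player to move is in a losing position under optimal play.

Losing position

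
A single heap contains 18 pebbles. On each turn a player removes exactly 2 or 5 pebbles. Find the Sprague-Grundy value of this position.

0

Grundy values for subtraction set {2, 5}:
k:     0  1  2  3  4  5  6  7  8  9 10 11 12 13 14 15 16 17 18
g(k):  0  0  1  1  0  2  1  0  0  1  1  0  2  1  0  0  1  1  0
So g(18) = 0.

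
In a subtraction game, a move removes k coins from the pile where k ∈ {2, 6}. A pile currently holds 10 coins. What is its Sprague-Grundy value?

Build the Grundy sequence with g(k) = mex{g(k−s) : s ∈ {2, 6}, s ≤ k}:
g(0) = mex{} = 0
g(1) = mex{} = 0
g(2) = mex{0} = 1
g(3) = mex{0} = 1
g(4) = mex{1} = 0
g(5) = mex{1} = 0
g(6) = mex{0} = 1
g(7) = mex{0} = 1
g(8) = mex{1} = 0
g(9) = mex{1} = 0
g(10) = mex{0} = 1
So g(10) = 1.

1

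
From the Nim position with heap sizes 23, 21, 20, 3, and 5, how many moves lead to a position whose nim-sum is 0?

Compute the nim-sum pairwise:
23 ⊕ 21 = 2
2 ⊕ 20 = 22
22 ⊕ 3 = 21
21 ⊕ 5 = 16
The overall nim-sum is X = 16. A heap of size p has a winning move iff p XOR X < p (reduce it to p XOR X).
  23: 23 XOR 16 = 7 < 23 — winning move (to 7).
  21: 21 XOR 16 = 5 < 21 — winning move (to 5).
  20: 20 XOR 16 = 4 < 20 — winning move (to 4).
  3: 3 XOR 16 = 19 ≥ 3 — no move.
  5: 5 XOR 16 = 21 ≥ 5 — no move.
That gives 3 winning moves.

3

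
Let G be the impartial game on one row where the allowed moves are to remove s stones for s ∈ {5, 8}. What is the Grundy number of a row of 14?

Grundy values for subtraction set {5, 8}:
g(0) = mex{} = 0
g(1) = mex{} = 0
g(2) = mex{} = 0
g(3) = mex{} = 0
g(4) = mex{} = 0
g(5) = mex{0} = 1
g(6) = mex{0} = 1
g(7) = mex{0} = 1
g(8) = mex{0} = 1
g(9) = mex{0} = 1
g(10) = mex{0,1} = 2
g(11) = mex{0,1} = 2
g(12) = mex{0,1} = 2
g(13) = mex{1} = 0
g(14) = mex{1} = 0
So g(14) = 0.

0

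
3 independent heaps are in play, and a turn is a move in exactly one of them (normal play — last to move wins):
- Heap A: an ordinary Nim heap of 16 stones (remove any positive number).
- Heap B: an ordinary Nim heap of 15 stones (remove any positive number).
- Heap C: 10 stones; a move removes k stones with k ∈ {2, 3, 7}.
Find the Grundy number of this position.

31

Heap A is a plain Nim heap of size 16, so its Grundy value is 16.
Heap B is a plain Nim heap of size 15, so its Grundy value is 15.
For heap C, compute g(0), g(1), … with moves {2, 3, 7}:
k:     0  1  2  3  4  5  6  7  8  9 10
g(k):  0  0  1  1  2  0  0  1  1  2  0
So g(10) = 0.
The value of a disjunctive sum is the nim-sum of the parts.
Combined value = 16 ⊕ 15 ⊕ 0 = 31.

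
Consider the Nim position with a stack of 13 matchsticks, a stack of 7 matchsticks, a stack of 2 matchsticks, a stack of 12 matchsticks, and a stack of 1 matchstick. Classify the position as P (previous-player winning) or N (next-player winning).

N-position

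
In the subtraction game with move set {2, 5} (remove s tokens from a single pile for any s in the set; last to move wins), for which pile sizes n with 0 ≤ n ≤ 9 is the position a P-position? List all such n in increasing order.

0, 1, 4, 7, 8

Grundy values for subtraction set {2, 5}:
k:     0  1  2  3  4  5  6  7  8  9
g(k):  0  0  1  1  0  2  1  0  0  1
The P-positions (g = 0) in 0..9 are 0, 1, 4, 7, 8.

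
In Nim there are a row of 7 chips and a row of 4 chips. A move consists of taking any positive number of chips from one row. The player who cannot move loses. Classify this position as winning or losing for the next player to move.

Winning position

Compute the nim-sum pairwise:
7 XOR 4 = 3
The nim-sum is 3 ≠ 0, so this is an N-position: the player to move can win.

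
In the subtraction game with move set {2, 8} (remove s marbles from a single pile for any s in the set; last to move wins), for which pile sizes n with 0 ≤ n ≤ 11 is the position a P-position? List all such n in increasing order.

Build the Grundy sequence with g(k) = mex{g(k−s) : s ∈ {2, 8}, s ≤ k}:
g(0) = mex{} = 0
g(1) = mex{} = 0
g(2) = mex{0} = 1
g(3) = mex{0} = 1
g(4) = mex{1} = 0
g(5) = mex{1} = 0
g(6) = mex{0} = 1
g(7) = mex{0} = 1
g(8) = mex{0,1} = 2
g(9) = mex{0,1} = 2
g(10) = mex{1,2} = 0
g(11) = mex{1,2} = 0
The P-positions (g = 0) in 0..11 are 0, 1, 4, 5, 10, 11.

0, 1, 4, 5, 10, 11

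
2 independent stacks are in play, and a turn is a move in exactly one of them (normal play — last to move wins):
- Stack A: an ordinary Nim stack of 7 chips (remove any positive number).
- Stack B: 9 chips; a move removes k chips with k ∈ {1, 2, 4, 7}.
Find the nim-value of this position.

7

Stack A is a plain Nim stack of size 7, so its Grundy value is 7.
For stack B, compute g(0), g(1), … with moves {1, 2, 4, 7}:
g(0) = mex{} = 0
g(1) = mex{0} = 1
g(2) = mex{0,1} = 2
g(3) = mex{1,2} = 0
g(4) = mex{0,2} = 1
g(5) = mex{0,1} = 2
g(6) = mex{1,2} = 0
g(7) = mex{0,2} = 1
g(8) = mex{0,1} = 2
g(9) = mex{1,2} = 0
So g(9) = 0.
By the Sprague-Grundy theorem, the Grundy value of a sum of independent games is the XOR of the component values.
Combined value = 7 ⊕ 0 = 7.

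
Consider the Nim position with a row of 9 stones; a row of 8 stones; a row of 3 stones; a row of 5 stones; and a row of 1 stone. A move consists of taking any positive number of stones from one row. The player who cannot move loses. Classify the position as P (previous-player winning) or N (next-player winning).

In binary:
  1001  (9)
  1000  (8)
  0011  (3)
  0101  (5)
  0001  (1)
  ----
  0110  (6)
The nim-sum is 6 ≠ 0, so this is an N-position: the player to move can win.

N-position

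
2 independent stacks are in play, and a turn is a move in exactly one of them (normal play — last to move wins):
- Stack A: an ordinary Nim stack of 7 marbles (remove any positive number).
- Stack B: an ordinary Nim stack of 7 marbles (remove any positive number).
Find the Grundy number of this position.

Stack A is a plain Nim stack of size 7, so its Grundy value is 7.
Stack B is a plain Nim stack of size 7, so its Grundy value is 7.
By the Sprague-Grundy theorem, the Grundy value of a sum of independent games is the XOR of the component values.
Combined value = 7 XOR 7 = 0.

0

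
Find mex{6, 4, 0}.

0 is in the set but 1 is not, so the mex is 1.

1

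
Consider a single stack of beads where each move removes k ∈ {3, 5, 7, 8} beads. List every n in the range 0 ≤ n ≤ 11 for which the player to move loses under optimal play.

0, 1, 2, 11

Build the Grundy sequence with g(k) = mex{g(k−s) : s ∈ {3, 5, 7, 8}, s ≤ k}:
g(0) = mex{} = 0
g(1) = mex{} = 0
g(2) = mex{} = 0
g(3) = mex{0} = 1
g(4) = mex{0} = 1
g(5) = mex{0} = 1
g(6) = mex{0,1} = 2
g(7) = mex{0,1} = 2
g(8) = mex{0,1} = 2
g(9) = mex{0,1,2} = 3
g(10) = mex{0,1,2} = 3
g(11) = mex{1,2} = 0
The P-positions (g = 0) in 0..11 are 0, 1, 2, 11.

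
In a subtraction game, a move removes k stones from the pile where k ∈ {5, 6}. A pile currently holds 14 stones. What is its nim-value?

Compute g(0), g(1), … for moves {5, 6}:
k:     0  1  2  3  4  5  6  7  8  9 10 11 12 13 14
g(k):  0  0  0  0  0  1  1  1  1  1  2  0  0  0  0
So g(14) = 0.

0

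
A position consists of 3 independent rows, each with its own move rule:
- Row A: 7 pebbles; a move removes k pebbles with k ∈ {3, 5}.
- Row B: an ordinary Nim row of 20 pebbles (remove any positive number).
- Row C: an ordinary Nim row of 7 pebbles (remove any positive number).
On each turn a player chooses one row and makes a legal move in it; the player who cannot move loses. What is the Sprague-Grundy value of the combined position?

Grundy values for row A (subtraction set {3, 5}):
k:     0  1  2  3  4  5  6  7
g(k):  0  0  0  1  1  1  2  2
So g(7) = 2.
Row B is a plain Nim row of size 20, so its Grundy value is 20.
Row C is a plain Nim row of size 7, so its Grundy value is 7.
By the Sprague-Grundy theorem, the Grundy value of a sum of independent games is the XOR of the component values.
Combined value = 2 XOR 20 XOR 7 = 17.

17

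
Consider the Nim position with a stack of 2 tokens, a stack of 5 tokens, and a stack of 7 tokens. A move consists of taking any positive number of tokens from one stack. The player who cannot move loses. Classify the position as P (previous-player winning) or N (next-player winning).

P-position

Nim-sum: 2 ^ 5 ^ 7 = 0.
The nim-sum is 0, so this is a P-position: the player to move is in a losing position under optimal play.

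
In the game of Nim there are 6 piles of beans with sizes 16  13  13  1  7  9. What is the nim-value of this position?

31

Compute the nim-sum pairwise:
16 ^ 13 = 29
29 ^ 13 = 16
16 ^ 1 = 17
17 ^ 7 = 22
22 ^ 9 = 31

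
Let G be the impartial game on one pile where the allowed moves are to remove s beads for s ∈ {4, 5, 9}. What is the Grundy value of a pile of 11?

Compute g(0), g(1), … for moves {4, 5, 9}:
g(0) = mex{} = 0
g(1) = mex{} = 0
g(2) = mex{} = 0
g(3) = mex{} = 0
g(4) = mex{0} = 1
g(5) = mex{0} = 1
g(6) = mex{0} = 1
g(7) = mex{0} = 1
g(8) = mex{0,1} = 2
g(9) = mex{0,1} = 2
g(10) = mex{0,1} = 2
g(11) = mex{0,1} = 2
So g(11) = 2.

2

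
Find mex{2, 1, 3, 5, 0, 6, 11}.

The values 0, 1, 2, 3 are all present; 4 is the first non-negative integer missing from the set.

4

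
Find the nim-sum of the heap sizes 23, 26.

Nim-sum: 23 ⊕ 26 = 13.

13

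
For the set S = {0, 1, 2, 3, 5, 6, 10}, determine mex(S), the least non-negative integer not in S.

The values 0, 1, 2, 3 are all present; 4 is the first non-negative integer missing from the set.

4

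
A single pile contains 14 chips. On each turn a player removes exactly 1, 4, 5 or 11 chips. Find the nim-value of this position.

2

Build the Grundy sequence with g(k) = mex{g(k−s) : s ∈ {1, 4, 5, 11}, s ≤ k}:
k:     0  1  2  3  4  5  6  7  8  9 10 11 12 13 14
g(k):  0  1  0  1  2  3  2  3  0  1  0  1  2  3  2
So g(14) = 2.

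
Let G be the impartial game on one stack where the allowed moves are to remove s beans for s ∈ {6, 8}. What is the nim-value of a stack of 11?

1

Compute g(0), g(1), … for moves {6, 8}:
k:     0  1  2  3  4  5  6  7  8  9 10 11
g(k):  0  0  0  0  0  0  1  1  1  1  1  1
So g(11) = 1.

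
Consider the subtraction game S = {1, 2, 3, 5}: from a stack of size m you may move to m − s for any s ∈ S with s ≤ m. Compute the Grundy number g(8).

0

Grundy values for subtraction set {1, 2, 3, 5}:
k:     0  1  2  3  4  5  6  7  8
g(k):  0  1  2  3  0  1  2  3  0
So g(8) = 0.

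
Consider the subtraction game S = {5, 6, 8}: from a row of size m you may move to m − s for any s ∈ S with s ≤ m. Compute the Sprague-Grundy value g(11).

Compute g(0), g(1), … for moves {5, 6, 8}:
k:     0  1  2  3  4  5  6  7  8  9 10 11
g(k):  0  0  0  0  0  1  1  1  1  1  2  2
So g(11) = 2.

2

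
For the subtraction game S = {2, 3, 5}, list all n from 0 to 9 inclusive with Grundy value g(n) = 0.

0, 1, 7, 8

Build the Grundy sequence with g(k) = mex{g(k−s) : s ∈ {2, 3, 5}, s ≤ k}:
k:     0  1  2  3  4  5  6  7  8  9
g(k):  0  0  1  1  2  2  3  0  0  1
The P-positions (g = 0) in 0..9 are 0, 1, 7, 8.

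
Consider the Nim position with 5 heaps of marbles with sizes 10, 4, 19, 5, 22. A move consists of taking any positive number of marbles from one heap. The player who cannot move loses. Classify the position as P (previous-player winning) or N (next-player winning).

N-position

Compute the nim-sum pairwise:
10 ⊕ 4 = 14
14 ⊕ 19 = 29
29 ⊕ 5 = 24
24 ⊕ 22 = 14
The nim-sum is 14 ≠ 0, so this is an N-position: the player to move can win.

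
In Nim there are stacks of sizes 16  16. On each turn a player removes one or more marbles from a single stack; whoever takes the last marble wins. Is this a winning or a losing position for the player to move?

Losing position

In binary:
  10000  (16)
  10000  (16)
  -----
  00000  (0)
The nim-sum is 0, so this is a P-position: the player to move is in a losing position under optimal play.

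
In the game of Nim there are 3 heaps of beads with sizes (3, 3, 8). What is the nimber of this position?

8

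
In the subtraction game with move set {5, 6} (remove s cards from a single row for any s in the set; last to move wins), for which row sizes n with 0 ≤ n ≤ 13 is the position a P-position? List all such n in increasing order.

0, 1, 2, 3, 4, 11, 12, 13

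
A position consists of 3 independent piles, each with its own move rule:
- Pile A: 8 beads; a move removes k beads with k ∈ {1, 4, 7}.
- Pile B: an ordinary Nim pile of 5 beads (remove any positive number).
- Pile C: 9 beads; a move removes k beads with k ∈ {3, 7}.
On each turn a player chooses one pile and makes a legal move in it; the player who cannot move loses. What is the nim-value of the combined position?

Grundy values for pile A (subtraction set {1, 4, 7}):
k:     0  1  2  3  4  5  6  7  8
g(k):  0  1  0  1  2  0  1  2  0
So g(8) = 0.
Pile B is a plain Nim pile of size 5, so its Grundy value is 5.
For pile C, compute g(0), g(1), … with moves {3, 7}:
g(0) = mex{} = 0
g(1) = mex{} = 0
g(2) = mex{} = 0
g(3) = mex{0} = 1
g(4) = mex{0} = 1
g(5) = mex{0} = 1
g(6) = mex{1} = 0
g(7) = mex{0,1} = 2
g(8) = mex{0,1} = 2
g(9) = mex{0} = 1
So g(9) = 1.
By the Sprague-Grundy theorem, the Grundy value of a sum of independent games is the XOR of the component values.
Combined value = 0 ⊕ 5 ⊕ 1 = 4.

4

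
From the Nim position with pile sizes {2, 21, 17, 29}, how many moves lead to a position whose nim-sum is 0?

Nim-sum: 2 XOR 21 XOR 17 XOR 29 = 27.
The overall nim-sum is X = 27. A pile of size p has a winning move iff p XOR X < p (reduce it to p XOR X).
  2: 2 XOR 27 = 25 ≥ 2 — no move.
  21: 21 XOR 27 = 14 < 21 — winning move (to 14).
  17: 17 XOR 27 = 10 < 17 — winning move (to 10).
  29: 29 XOR 27 = 6 < 29 — winning move (to 6).
That gives 3 winning moves.

3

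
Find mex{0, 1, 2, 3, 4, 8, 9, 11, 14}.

5

The values 0, 1, 2, 3, 4 are all present; 5 is the first non-negative integer missing from the set.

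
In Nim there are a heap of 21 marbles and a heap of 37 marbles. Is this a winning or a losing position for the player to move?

Winning position

Nim-sum: 21 XOR 37 = 48.
The nim-sum is 48 ≠ 0, so this is an N-position: the player to move can win.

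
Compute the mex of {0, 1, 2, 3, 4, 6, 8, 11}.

The values 0, 1, 2, 3, 4 are all present; 5 is the first non-negative integer missing from the set.

5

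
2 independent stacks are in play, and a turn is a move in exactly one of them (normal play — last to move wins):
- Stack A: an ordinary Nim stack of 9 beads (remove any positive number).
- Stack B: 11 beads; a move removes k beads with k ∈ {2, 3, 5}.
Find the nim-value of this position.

11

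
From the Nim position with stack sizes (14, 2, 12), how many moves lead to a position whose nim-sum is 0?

0

Compute the nim-sum pairwise:
14 ⊕ 2 = 12
12 ⊕ 12 = 0
The nim-sum is already 0, so every move leaves a nonzero nim-sum — there are no winning moves.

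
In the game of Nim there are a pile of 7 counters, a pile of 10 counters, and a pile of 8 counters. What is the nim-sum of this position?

5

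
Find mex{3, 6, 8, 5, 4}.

0 is not in the set, so the mex is 0.

0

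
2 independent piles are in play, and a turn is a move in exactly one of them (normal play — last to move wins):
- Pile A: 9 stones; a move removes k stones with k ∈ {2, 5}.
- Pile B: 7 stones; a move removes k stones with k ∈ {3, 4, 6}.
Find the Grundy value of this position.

Build the Grundy sequence for pile A with g(k) = mex{g(k−s) : s ∈ {2, 5}, s ≤ k}:
k:     0  1  2  3  4  5  6  7  8  9
g(k):  0  0  1  1  0  2  1  0  0  1
So g(9) = 1.
Build the Grundy sequence for pile B with g(k) = mex{g(k−s) : s ∈ {3, 4, 6}, s ≤ k}:
k:     0  1  2  3  4  5  6  7
g(k):  0  0  0  1  1  1  2  2
So g(7) = 2.
The value of a disjunctive sum is the nim-sum of the parts.
Combined value = 1 XOR 2 = 3.

3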